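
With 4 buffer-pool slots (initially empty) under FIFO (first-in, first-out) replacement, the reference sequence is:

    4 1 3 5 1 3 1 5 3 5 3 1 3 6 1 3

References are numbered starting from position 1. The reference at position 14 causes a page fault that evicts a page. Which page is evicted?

pos 1: 4 → fault, frames (4)
pos 2: 1 → fault, frames (4 1)
pos 3: 3 → fault, frames (4 1 3)
pos 4: 5 → fault, frames (4 1 3 5)
pos 5: 1 → hit
pos 6: 3 → hit
pos 7: 1 → hit
pos 8: 5 → hit
pos 9: 3 → hit
pos 10: 5 → hit
pos 11: 3 → hit
pos 12: 1 → hit
pos 13: 3 → hit
pos 14: 6 → fault, evict 4, frames (1 3 5 6)
At position 14, page 4 is evicted.

4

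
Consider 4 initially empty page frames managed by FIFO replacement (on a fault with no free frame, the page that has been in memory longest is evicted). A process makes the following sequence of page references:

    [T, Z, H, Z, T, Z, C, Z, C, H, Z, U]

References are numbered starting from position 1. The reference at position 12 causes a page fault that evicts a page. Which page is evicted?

T

pos 1: T: fault, frames (T)
pos 2: Z: fault, frames (T Z)
pos 3: H: fault, frames (T Z H)
pos 4: Z: hit
pos 5: T: hit
pos 6: Z: hit
pos 7: C: fault, frames (T Z H C)
pos 8: Z: hit
pos 9: C: hit
pos 10: H: hit
pos 11: Z: hit
pos 12: U: fault, evict T, frames (Z H C U)
At position 12, page T is evicted.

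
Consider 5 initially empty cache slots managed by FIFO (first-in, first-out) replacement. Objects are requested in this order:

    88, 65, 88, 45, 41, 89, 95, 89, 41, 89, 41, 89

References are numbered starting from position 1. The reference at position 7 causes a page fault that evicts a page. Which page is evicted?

pos 1: 88: fault, frames (88)
pos 2: 65: fault, frames (88 65)
pos 3: 88: hit
pos 4: 45: fault, frames (88 65 45)
pos 5: 41: fault, frames (88 65 45 41)
pos 6: 89: fault, frames (88 65 45 41 89)
pos 7: 95: fault, evict 88, frames (65 45 41 89 95)
At position 7, page 88 is evicted.

88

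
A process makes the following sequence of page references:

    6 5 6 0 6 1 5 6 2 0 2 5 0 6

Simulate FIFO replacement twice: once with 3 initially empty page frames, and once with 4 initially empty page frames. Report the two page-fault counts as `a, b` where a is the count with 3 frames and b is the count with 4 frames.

3 frames: F F . F . F . F F F . F . F → 9 faults.
4 frames: F F . F . F . . F . . . . F → 6 faults.
6 < 9: adding a frame reduced faults, as is typical.

9, 6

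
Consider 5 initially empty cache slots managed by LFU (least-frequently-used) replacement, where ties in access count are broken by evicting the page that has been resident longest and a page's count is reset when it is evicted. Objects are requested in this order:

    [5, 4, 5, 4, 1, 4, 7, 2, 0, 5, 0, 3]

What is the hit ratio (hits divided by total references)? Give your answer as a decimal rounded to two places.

0.42

5: miss, frames {5}
4: miss, frames {5,4}
5: hit
4: hit
1: miss, frames {5,4,1}
4: hit
7: miss, frames {5,4,1,7}
2: miss, frames {5,4,1,7,2}
0: miss, evict 1, frames {5,4,7,2,0}
5: hit
0: hit
3: miss, evict 7, frames {5,4,2,0,3}
Hits: 5 of 12 references → 5/12 = 0.4167.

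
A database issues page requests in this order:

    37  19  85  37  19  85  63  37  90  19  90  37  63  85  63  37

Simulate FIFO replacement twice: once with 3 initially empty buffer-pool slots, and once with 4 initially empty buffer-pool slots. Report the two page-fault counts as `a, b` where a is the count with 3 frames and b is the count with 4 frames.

10, 6

3 frames: F F F . . . F F F F . . F F . F → 10 faults.
4 frames: F F F . . . F . F . . F . . . . → 6 faults.
6 < 10: adding a frame reduced faults, as is typical.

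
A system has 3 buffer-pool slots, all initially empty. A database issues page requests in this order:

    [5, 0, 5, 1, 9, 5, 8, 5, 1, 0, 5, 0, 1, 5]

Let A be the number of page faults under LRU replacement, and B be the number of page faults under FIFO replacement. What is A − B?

-2

Under LRU: F F . F F . F . F F . . . . → 7 faults.
Under FIFO: F F . F F F F . F F F . . . → 9 faults.
A − B = 7 − 9 = -2.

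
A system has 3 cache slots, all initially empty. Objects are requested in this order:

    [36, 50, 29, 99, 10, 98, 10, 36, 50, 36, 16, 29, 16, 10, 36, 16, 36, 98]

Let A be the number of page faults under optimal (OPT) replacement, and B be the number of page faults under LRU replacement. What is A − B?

-2

Under OPT: F F F F F F . . F . F F . . F . . F → 11 faults.
Under LRU: F F F F F F . F F . F F . F F . . F → 13 faults.
A − B = 11 − 13 = -2.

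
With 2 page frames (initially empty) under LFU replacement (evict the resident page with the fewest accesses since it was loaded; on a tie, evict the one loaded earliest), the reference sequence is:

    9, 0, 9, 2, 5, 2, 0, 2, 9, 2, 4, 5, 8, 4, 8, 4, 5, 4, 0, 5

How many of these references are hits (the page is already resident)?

9 → miss, frames {9}
0 → miss, frames {9,0}
9 → hit
2 → miss, evict 0, frames {9,2}
5 → miss, evict 2, frames {9,5}
2 → miss, evict 5, frames {9,2}
0 → miss, evict 2, frames {9,0}
2 → miss, evict 0, frames {9,2}
9 → hit
2 → hit
4 → miss, evict 2, frames {9,4}
5 → miss, evict 4, frames {9,5}
8 → miss, evict 5, frames {9,8}
4 → miss, evict 8, frames {9,4}
8 → miss, evict 4, frames {9,8}
4 → miss, evict 8, frames {9,4}
5 → miss, evict 4, frames {9,5}
4 → miss, evict 5, frames {9,4}
0 → miss, evict 4, frames {9,0}
5 → miss, evict 0, frames {9,5}
Hits: 3.

3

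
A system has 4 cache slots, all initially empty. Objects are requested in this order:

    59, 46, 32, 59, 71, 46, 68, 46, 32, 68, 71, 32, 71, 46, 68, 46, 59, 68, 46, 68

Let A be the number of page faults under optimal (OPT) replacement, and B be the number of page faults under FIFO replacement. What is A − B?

-1

Under OPT: F F F . F . F . . . . . . . . . F . . . → 6 faults.
Under FIFO: F F F . F . F . . . . . . . . . F . F . → 7 faults.
A − B = 6 − 7 = -1.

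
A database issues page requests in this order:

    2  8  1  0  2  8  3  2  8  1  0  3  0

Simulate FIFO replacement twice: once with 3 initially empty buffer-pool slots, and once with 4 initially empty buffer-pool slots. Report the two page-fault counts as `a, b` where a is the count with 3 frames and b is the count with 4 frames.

3 frames: F F F F F F F . . F F . . → 9 faults.
4 frames: F F F F . . F F F F F F . → 10 faults.
10 > 9: adding a frame increased faults — Belady's anomaly.

9, 10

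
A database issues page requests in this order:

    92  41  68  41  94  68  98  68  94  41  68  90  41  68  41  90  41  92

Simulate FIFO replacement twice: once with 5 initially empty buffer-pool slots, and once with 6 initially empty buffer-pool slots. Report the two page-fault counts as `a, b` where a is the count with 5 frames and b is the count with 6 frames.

7, 6

5 frames: F F F . F . F . . . . F . . . . . F → 7 faults.
6 frames: F F F . F . F . . . . F . . . . . . → 6 faults.
6 < 7: adding a frame reduced faults, as is typical.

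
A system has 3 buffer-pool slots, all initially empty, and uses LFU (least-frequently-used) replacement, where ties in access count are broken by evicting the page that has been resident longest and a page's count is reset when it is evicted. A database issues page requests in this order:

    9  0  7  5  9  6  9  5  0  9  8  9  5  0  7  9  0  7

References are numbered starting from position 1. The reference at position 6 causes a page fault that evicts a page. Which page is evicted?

pos 1: 9 -> miss, frames (9)
pos 2: 0 -> miss, frames (9 0)
pos 3: 7 -> miss, frames (9 0 7)
pos 4: 5 -> miss, evict 9, frames (0 7 5)
pos 5: 9 -> miss, evict 0, frames (7 5 9)
pos 6: 6 -> miss, evict 7, frames (5 9 6)
At position 6, page 7 is evicted.

7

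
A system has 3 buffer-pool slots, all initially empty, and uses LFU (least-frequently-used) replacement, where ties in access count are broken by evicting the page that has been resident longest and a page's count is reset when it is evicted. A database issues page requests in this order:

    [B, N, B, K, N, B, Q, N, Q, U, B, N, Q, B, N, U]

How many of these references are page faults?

7

B -> miss, frames {B}
N -> miss, frames {B,N}
B -> hit
K -> miss, frames {B,N,K}
N -> hit
B -> hit
Q -> miss, evict K, frames {B,N,Q}
N -> hit
Q -> hit
U -> miss, evict Q, frames {B,N,U}
B -> hit
N -> hit
Q -> miss, evict U, frames {B,N,Q}
B -> hit
N -> hit
U -> miss, evict Q, frames {B,N,U}
Page faults: 7.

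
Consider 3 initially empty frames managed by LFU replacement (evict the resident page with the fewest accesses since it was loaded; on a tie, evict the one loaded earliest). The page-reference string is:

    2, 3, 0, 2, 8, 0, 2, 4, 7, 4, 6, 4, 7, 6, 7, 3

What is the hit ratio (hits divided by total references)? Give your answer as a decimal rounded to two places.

0.19

2 → miss, frames (2)
3 → miss, frames (2 3)
0 → miss, frames (2 3 0)
2 → hit
8 → miss, evict 3, frames (2 0 8)
0 → hit
2 → hit
4 → miss, evict 8, frames (2 0 4)
7 → miss, evict 4, frames (2 0 7)
4 → miss, evict 7, frames (2 0 4)
6 → miss, evict 4, frames (2 0 6)
4 → miss, evict 6, frames (2 0 4)
7 → miss, evict 4, frames (2 0 7)
6 → miss, evict 7, frames (2 0 6)
7 → miss, evict 6, frames (2 0 7)
3 → miss, evict 7, frames (2 0 3)
Hits: 3 of 16 references → 3/16 = 0.1875.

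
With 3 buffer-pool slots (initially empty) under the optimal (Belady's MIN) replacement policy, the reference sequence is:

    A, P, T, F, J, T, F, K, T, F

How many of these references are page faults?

A → fault, frames {A}
P → fault, frames {A,P}
T → fault, frames {A,P,T}
F → fault, evict P, frames {A,T,F}
J → fault, evict A, frames {T,F,J}
T → hit
F → hit
K → fault, evict J, frames {T,F,K}
T → hit
F → hit
Page faults: 6.

6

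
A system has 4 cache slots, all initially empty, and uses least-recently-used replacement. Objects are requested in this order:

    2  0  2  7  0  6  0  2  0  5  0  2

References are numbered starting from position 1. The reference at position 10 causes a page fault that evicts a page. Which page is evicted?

7

pos 1: 2: fault, frames {2}
pos 2: 0: fault, frames {2,0}
pos 3: 2: hit
pos 4: 7: fault, frames {0,2,7}
pos 5: 0: hit
pos 6: 6: fault, frames {2,7,0,6}
pos 7: 0: hit
pos 8: 2: hit
pos 9: 0: hit
pos 10: 5: fault, evict 7, frames {6,2,0,5}
At position 10, page 7 is evicted.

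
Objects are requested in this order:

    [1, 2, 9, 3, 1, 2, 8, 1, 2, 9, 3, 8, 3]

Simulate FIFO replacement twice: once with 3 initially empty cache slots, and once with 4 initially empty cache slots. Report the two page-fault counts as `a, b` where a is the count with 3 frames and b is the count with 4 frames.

3 frames: F F F F F F F . . F F . . → 9 faults.
4 frames: F F F F . . F F F F F F . → 10 faults.
10 > 9: adding a frame increased faults — Belady's anomaly.

9, 10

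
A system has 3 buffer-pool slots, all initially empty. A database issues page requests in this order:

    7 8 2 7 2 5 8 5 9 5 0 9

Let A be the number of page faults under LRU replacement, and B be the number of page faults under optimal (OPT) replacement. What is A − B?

Under LRU: F F F . . F F . F . F . → 7 faults.
Under OPT: F F F . . F . . F . F . → 6 faults.
A − B = 7 − 6 = 1.

1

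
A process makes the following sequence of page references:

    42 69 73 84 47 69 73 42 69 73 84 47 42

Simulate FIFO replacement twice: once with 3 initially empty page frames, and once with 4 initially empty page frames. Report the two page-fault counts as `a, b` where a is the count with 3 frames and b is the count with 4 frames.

3 frames: F F F F F F F F . . F F . → 10 faults.
4 frames: F F F F F . . F F F F F F → 11 faults.
11 > 10: adding a frame increased faults — Belady's anomaly.

10, 11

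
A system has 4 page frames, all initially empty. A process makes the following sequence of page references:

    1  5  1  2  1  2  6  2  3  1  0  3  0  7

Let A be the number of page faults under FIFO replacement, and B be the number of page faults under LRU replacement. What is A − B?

1

Under FIFO: F F . F . . F . F F F . . F → 8 faults.
Under LRU: F F . F . . F . F . F . . F → 7 faults.
A − B = 8 − 7 = 1.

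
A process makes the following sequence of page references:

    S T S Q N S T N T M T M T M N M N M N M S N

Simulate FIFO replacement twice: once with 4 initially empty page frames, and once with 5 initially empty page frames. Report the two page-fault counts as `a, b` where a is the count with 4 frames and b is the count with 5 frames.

6, 5

4 frames: F F . F F . . . . F . . . . . . . . . . F . → 6 faults.
5 frames: F F . F F . . . . F . . . . . . . . . . . . → 5 faults.
5 < 6: adding a frame reduced faults, as is typical.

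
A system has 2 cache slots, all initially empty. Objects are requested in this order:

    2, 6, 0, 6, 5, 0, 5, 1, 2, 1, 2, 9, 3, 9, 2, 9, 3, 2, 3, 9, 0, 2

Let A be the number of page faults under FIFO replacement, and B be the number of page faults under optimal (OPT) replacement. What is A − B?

Under FIFO: F F F . F . . F F . . F F . F F F F . F F F → 15 faults.
Under OPT: F F F . F . . F F . . F F . F . F . . F F . → 12 faults.
A − B = 15 − 12 = 3.

3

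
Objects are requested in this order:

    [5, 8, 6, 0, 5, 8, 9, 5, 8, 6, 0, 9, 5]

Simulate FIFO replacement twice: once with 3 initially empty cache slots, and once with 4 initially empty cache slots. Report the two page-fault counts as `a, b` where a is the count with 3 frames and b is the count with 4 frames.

10, 11

3 frames: F F F F F F F . . F F . F → 10 faults.
4 frames: F F F F . . F F F F F F F → 11 faults.
11 > 10: adding a frame increased faults — Belady's anomaly.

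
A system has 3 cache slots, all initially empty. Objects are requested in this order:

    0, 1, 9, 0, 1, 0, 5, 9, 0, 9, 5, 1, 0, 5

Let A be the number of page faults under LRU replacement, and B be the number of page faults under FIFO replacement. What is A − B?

Under LRU: F F F . . . F F . . . F F . → 7 faults.
Under FIFO: F F F . . . F . F . . F . . → 6 faults.
A − B = 7 − 6 = 1.

1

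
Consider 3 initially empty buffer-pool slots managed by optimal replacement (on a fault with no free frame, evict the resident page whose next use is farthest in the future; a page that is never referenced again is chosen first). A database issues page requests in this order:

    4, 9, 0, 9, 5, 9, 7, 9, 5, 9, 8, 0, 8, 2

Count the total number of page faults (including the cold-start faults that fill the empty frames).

4 -> miss, frames [4]
9 -> miss, frames [4, 9]
0 -> miss, frames [4, 9, 0]
9 -> hit
5 -> miss, evict 4, frames [9, 0, 5]
9 -> hit
7 -> miss, evict 0, frames [9, 5, 7]
9 -> hit
5 -> hit
9 -> hit
8 -> miss, evict 7, frames [9, 5, 8]
0 -> miss, evict 5, frames [9, 8, 0]
8 -> hit
2 -> miss, evict 0, frames [9, 8, 2]
Page faults: 8.

8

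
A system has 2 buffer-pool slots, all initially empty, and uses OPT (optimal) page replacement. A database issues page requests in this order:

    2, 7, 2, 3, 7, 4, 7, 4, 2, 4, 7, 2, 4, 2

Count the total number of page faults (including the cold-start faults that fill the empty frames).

7

2 → miss, frames [2]
7 → miss, frames [2, 7]
2 → hit
3 → miss, evict 2, frames [7, 3]
7 → hit
4 → miss, evict 3, frames [7, 4]
7 → hit
4 → hit
2 → miss, evict 7, frames [4, 2]
4 → hit
7 → miss, evict 4, frames [2, 7]
2 → hit
4 → miss, evict 7, frames [2, 4]
2 → hit
Page faults: 7.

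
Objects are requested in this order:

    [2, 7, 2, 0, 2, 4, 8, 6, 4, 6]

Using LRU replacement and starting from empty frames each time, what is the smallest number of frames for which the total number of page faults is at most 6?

f=1: 10 faults
f=2: 7 faults
f=3: 6 faults
f=4: 6 faults
f=5: 6 faults
f=6: 6 faults
Smallest f with faults ≤ 6 is 3.

3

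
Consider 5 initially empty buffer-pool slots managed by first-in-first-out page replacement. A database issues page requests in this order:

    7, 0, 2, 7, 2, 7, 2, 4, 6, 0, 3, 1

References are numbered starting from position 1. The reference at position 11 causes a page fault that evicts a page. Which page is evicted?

pos 1: 7: miss, frames [7]
pos 2: 0: miss, frames [7, 0]
pos 3: 2: miss, frames [7, 0, 2]
pos 4: 7: hit
pos 5: 2: hit
pos 6: 7: hit
pos 7: 2: hit
pos 8: 4: miss, frames [7, 0, 2, 4]
pos 9: 6: miss, frames [7, 0, 2, 4, 6]
pos 10: 0: hit
pos 11: 3: miss, evict 7, frames [0, 2, 4, 6, 3]
At position 11, page 7 is evicted.

7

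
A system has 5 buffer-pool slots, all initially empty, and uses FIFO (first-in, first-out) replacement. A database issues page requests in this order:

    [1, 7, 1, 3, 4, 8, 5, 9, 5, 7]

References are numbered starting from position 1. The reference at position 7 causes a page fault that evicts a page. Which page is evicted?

pos 1: 1: fault, frames (1)
pos 2: 7: fault, frames (1 7)
pos 3: 1: hit
pos 4: 3: fault, frames (1 7 3)
pos 5: 4: fault, frames (1 7 3 4)
pos 6: 8: fault, frames (1 7 3 4 8)
pos 7: 5: fault, evict 1, frames (7 3 4 8 5)
At position 7, page 1 is evicted.

1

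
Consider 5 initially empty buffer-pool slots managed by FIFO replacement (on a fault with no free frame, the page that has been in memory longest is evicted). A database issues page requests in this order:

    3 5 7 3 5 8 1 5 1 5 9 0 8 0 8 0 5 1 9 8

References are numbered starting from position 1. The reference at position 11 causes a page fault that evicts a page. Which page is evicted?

pos 1: 3: fault, frames [3]
pos 2: 5: fault, frames [3, 5]
pos 3: 7: fault, frames [3, 5, 7]
pos 4: 3: hit
pos 5: 5: hit
pos 6: 8: fault, frames [3, 5, 7, 8]
pos 7: 1: fault, frames [3, 5, 7, 8, 1]
pos 8: 5: hit
pos 9: 1: hit
pos 10: 5: hit
pos 11: 9: fault, evict 3, frames [5, 7, 8, 1, 9]
At position 11, page 3 is evicted.

3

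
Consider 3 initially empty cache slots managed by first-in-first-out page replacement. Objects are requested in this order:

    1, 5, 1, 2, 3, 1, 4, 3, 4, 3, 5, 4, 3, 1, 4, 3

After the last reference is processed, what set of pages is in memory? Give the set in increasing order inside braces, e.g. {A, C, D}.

1 -> miss, frames (1)
5 -> miss, frames (1 5)
1 -> hit
2 -> miss, frames (1 5 2)
3 -> miss, evict 1, frames (5 2 3)
1 -> miss, evict 5, frames (2 3 1)
4 -> miss, evict 2, frames (3 1 4)
3 -> hit
4 -> hit
3 -> hit
5 -> miss, evict 3, frames (1 4 5)
4 -> hit
3 -> miss, evict 1, frames (4 5 3)
1 -> miss, evict 4, frames (5 3 1)
4 -> miss, evict 5, frames (3 1 4)
3 -> hit

{1, 3, 4}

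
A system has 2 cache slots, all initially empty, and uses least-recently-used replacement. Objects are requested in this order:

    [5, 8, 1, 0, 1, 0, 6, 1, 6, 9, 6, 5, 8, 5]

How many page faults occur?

5 -> miss, frames [5]
8 -> miss, frames [5, 8]
1 -> miss, evict 5, frames [8, 1]
0 -> miss, evict 8, frames [1, 0]
1 -> hit
0 -> hit
6 -> miss, evict 1, frames [0, 6]
1 -> miss, evict 0, frames [6, 1]
6 -> hit
9 -> miss, evict 1, frames [6, 9]
6 -> hit
5 -> miss, evict 9, frames [6, 5]
8 -> miss, evict 6, frames [5, 8]
5 -> hit
Page faults: 9.

9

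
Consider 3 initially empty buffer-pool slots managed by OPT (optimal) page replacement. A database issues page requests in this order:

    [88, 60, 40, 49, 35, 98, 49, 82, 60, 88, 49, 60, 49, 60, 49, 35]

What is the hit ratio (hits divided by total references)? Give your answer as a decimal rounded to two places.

0.44

88 → fault, frames (88)
60 → fault, frames (88 60)
40 → fault, frames (88 60 40)
49 → fault, evict 40, frames (88 60 49)
35 → fault, evict 88, frames (60 49 35)
98 → fault, evict 35, frames (60 49 98)
49 → hit
82 → fault, evict 98, frames (60 49 82)
60 → hit
88 → fault, evict 82, frames (60 49 88)
49 → hit
60 → hit
49 → hit
60 → hit
49 → hit
35 → fault, evict 88, frames (60 49 35)
Hits: 7 of 16 references → 7/16 = 0.4375.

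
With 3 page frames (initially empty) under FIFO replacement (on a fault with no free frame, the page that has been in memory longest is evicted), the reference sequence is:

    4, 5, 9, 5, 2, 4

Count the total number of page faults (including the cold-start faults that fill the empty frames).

4: miss, frames {4}
5: miss, frames {4,5}
9: miss, frames {4,5,9}
5: hit
2: miss, evict 4, frames {5,9,2}
4: miss, evict 5, frames {9,2,4}
Page faults: 5.

5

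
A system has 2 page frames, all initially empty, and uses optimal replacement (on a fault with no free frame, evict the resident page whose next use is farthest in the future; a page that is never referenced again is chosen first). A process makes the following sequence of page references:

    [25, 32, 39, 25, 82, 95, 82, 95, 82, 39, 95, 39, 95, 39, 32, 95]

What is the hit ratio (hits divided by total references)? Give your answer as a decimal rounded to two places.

25: fault, frames (25)
32: fault, frames (25 32)
39: fault, evict 32, frames (25 39)
25: hit
82: fault, evict 25, frames (39 82)
95: fault, evict 39, frames (82 95)
82: hit
95: hit
82: hit
39: fault, evict 82, frames (95 39)
95: hit
39: hit
95: hit
39: hit
32: fault, evict 39, frames (95 32)
95: hit
Hits: 9 of 16 references → 9/16 = 0.5625.

0.56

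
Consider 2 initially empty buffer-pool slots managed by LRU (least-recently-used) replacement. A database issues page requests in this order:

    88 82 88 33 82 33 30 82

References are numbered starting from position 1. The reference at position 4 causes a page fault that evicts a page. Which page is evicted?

82

pos 1: 88 → miss, frames [88]
pos 2: 82 → miss, frames [88, 82]
pos 3: 88 → hit
pos 4: 33 → miss, evict 82, frames [88, 33]
At position 4, page 82 is evicted.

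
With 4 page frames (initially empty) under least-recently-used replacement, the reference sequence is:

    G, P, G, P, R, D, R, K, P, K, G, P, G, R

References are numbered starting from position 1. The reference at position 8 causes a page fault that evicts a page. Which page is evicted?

G

pos 1: G → fault, frames [G]
pos 2: P → fault, frames [G, P]
pos 3: G → hit
pos 4: P → hit
pos 5: R → fault, frames [G, P, R]
pos 6: D → fault, frames [G, P, R, D]
pos 7: R → hit
pos 8: K → fault, evict G, frames [P, D, R, K]
At position 8, page G is evicted.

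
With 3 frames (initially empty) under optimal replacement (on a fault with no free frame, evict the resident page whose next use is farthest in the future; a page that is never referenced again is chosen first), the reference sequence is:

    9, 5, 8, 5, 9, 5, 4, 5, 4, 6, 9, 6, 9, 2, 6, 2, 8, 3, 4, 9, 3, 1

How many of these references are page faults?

9: fault, frames {9}
5: fault, frames {9,5}
8: fault, frames {9,5,8}
5: hit
9: hit
5: hit
4: fault, evict 8, frames {9,5,4}
5: hit
4: hit
6: fault, evict 5, frames {9,4,6}
9: hit
6: hit
9: hit
2: fault, evict 9, frames {4,6,2}
6: hit
2: hit
8: fault, evict 2, frames {4,6,8}
3: fault, evict 8, frames {4,6,3}
4: hit
9: fault, evict 6, frames {4,3,9}
3: hit
1: fault, evict 9, frames {4,3,1}
Page faults: 10.

10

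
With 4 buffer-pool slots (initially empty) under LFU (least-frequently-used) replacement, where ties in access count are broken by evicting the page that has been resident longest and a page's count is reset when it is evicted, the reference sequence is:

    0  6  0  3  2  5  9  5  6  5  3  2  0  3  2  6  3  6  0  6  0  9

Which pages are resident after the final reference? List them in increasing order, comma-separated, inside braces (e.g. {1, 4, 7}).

{0, 5, 6, 9}

0 -> miss, frames {0}
6 -> miss, frames {0,6}
0 -> hit
3 -> miss, frames {0,6,3}
2 -> miss, frames {0,6,3,2}
5 -> miss, evict 6, frames {0,3,2,5}
9 -> miss, evict 3, frames {0,2,5,9}
5 -> hit
6 -> miss, evict 2, frames {0,5,9,6}
5 -> hit
3 -> miss, evict 9, frames {0,5,6,3}
2 -> miss, evict 6, frames {0,5,3,2}
0 -> hit
3 -> hit
2 -> hit
6 -> miss, evict 3, frames {0,5,2,6}
3 -> miss, evict 6, frames {0,5,2,3}
6 -> miss, evict 3, frames {0,5,2,6}
0 -> hit
6 -> hit
0 -> hit
9 -> miss, evict 2, frames {0,5,6,9}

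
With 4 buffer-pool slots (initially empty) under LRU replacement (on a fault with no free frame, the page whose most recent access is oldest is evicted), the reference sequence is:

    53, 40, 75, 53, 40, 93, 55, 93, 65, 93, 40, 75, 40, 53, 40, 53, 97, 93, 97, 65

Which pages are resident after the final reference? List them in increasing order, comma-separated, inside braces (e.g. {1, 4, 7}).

53 → miss, frames {53}
40 → miss, frames {53,40}
75 → miss, frames {53,40,75}
53 → hit
40 → hit
93 → miss, frames {75,53,40,93}
55 → miss, evict 75, frames {53,40,93,55}
93 → hit
65 → miss, evict 53, frames {40,55,93,65}
93 → hit
40 → hit
75 → miss, evict 55, frames {65,93,40,75}
40 → hit
53 → miss, evict 65, frames {93,75,40,53}
40 → hit
53 → hit
97 → miss, evict 93, frames {75,40,53,97}
93 → miss, evict 75, frames {40,53,97,93}
97 → hit
65 → miss, evict 40, frames {53,93,97,65}

{53, 65, 93, 97}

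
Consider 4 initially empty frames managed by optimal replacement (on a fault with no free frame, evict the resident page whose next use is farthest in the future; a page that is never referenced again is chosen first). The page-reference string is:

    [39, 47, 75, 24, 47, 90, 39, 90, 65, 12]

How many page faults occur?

39 → fault, frames {39}
47 → fault, frames {39,47}
75 → fault, frames {39,47,75}
24 → fault, frames {39,47,75,24}
47 → hit
90 → fault, evict 24, frames {39,47,75,90}
39 → hit
90 → hit
65 → fault, evict 90, frames {39,47,75,65}
12 → fault, evict 65, frames {39,47,75,12}
Page faults: 7.

7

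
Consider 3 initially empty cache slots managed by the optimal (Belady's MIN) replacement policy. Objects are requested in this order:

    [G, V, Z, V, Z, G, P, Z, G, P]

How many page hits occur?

6

G → miss, frames [G]
V → miss, frames [G, V]
Z → miss, frames [G, V, Z]
V → hit
Z → hit
G → hit
P → miss, evict V, frames [G, Z, P]
Z → hit
G → hit
P → hit
Hits: 6.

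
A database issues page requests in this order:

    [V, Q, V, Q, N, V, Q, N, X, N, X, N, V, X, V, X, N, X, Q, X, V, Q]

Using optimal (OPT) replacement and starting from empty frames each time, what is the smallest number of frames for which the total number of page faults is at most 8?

3

f=1: 22 faults
f=2: 9 faults
f=3: 5 faults
f=4: 4 faults
Smallest f with faults ≤ 8 is 3.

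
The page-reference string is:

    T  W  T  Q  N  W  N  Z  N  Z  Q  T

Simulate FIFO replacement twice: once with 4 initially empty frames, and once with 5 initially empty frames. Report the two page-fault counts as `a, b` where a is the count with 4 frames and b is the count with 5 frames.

4 frames: F F . F F . . F . . . F → 6 faults.
5 frames: F F . F F . . F . . . . → 5 faults.
5 < 6: adding a frame reduced faults, as is typical.

6, 5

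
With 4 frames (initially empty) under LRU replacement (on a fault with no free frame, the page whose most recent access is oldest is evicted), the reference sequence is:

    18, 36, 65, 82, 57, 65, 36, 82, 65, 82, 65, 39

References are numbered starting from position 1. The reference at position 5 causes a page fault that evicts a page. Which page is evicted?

pos 1: 18: fault, frames (18)
pos 2: 36: fault, frames (18 36)
pos 3: 65: fault, frames (18 36 65)
pos 4: 82: fault, frames (18 36 65 82)
pos 5: 57: fault, evict 18, frames (36 65 82 57)
At position 5, page 18 is evicted.

18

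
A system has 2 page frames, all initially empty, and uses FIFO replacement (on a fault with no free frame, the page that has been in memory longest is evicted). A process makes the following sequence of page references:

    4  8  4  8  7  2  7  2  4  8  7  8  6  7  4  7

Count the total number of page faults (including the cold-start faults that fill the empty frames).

10

4 -> miss, frames [4]
8 -> miss, frames [4, 8]
4 -> hit
8 -> hit
7 -> miss, evict 4, frames [8, 7]
2 -> miss, evict 8, frames [7, 2]
7 -> hit
2 -> hit
4 -> miss, evict 7, frames [2, 4]
8 -> miss, evict 2, frames [4, 8]
7 -> miss, evict 4, frames [8, 7]
8 -> hit
6 -> miss, evict 8, frames [7, 6]
7 -> hit
4 -> miss, evict 7, frames [6, 4]
7 -> miss, evict 6, frames [4, 7]
Page faults: 10.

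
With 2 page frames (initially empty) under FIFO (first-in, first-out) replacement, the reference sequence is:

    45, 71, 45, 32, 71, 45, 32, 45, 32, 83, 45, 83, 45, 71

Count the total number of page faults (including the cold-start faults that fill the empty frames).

45 → miss, frames (45)
71 → miss, frames (45 71)
45 → hit
32 → miss, evict 45, frames (71 32)
71 → hit
45 → miss, evict 71, frames (32 45)
32 → hit
45 → hit
32 → hit
83 → miss, evict 32, frames (45 83)
45 → hit
83 → hit
45 → hit
71 → miss, evict 45, frames (83 71)
Page faults: 6.

6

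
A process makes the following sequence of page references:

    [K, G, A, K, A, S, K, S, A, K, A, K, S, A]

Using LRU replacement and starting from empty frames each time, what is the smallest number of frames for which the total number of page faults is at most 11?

2

f=1: 14 faults
f=2: 10 faults
f=3: 4 faults
f=4: 4 faults
Smallest f with faults ≤ 11 is 2.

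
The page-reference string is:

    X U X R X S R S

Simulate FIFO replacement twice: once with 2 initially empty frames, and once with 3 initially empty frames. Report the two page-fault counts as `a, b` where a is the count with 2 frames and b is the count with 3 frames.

6, 4

2 frames: F F . F F F F . → 6 faults.
3 frames: F F . F . F . . → 4 faults.
4 < 6: adding a frame reduced faults, as is typical.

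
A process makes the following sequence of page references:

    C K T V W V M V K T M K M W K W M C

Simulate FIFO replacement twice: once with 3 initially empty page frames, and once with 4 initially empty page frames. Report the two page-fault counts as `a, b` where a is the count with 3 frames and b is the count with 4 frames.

11, 9

3 frames: F F F F F . F . F F . . . F . . F F → 11 faults.
4 frames: F F F F F . F . F F . . . . . . . F → 9 faults.
9 < 11: adding a frame reduced faults, as is typical.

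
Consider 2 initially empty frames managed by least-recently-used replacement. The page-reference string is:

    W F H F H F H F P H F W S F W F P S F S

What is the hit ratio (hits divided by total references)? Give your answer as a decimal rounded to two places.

0.35

W: miss, frames {W}
F: miss, frames {W,F}
H: miss, evict W, frames {F,H}
F: hit
H: hit
F: hit
H: hit
F: hit
P: miss, evict H, frames {F,P}
H: miss, evict F, frames {P,H}
F: miss, evict P, frames {H,F}
W: miss, evict H, frames {F,W}
S: miss, evict F, frames {W,S}
F: miss, evict W, frames {S,F}
W: miss, evict S, frames {F,W}
F: hit
P: miss, evict W, frames {F,P}
S: miss, evict F, frames {P,S}
F: miss, evict P, frames {S,F}
S: hit
Hits: 7 of 20 references → 7/20 = 0.3500.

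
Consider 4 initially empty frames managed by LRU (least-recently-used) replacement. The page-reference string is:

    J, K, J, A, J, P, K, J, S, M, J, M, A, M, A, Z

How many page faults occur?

J: miss, frames {J}
K: miss, frames {J,K}
J: hit
A: miss, frames {K,J,A}
J: hit
P: miss, frames {K,A,J,P}
K: hit
J: hit
S: miss, evict A, frames {P,K,J,S}
M: miss, evict P, frames {K,J,S,M}
J: hit
M: hit
A: miss, evict K, frames {S,J,M,A}
M: hit
A: hit
Z: miss, evict S, frames {J,M,A,Z}
Page faults: 8.

8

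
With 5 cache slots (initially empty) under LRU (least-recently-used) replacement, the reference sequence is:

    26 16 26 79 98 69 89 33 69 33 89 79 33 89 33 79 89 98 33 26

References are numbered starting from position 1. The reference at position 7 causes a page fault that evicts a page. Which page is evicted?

pos 1: 26 -> miss, frames [26]
pos 2: 16 -> miss, frames [26, 16]
pos 3: 26 -> hit
pos 4: 79 -> miss, frames [16, 26, 79]
pos 5: 98 -> miss, frames [16, 26, 79, 98]
pos 6: 69 -> miss, frames [16, 26, 79, 98, 69]
pos 7: 89 -> miss, evict 16, frames [26, 79, 98, 69, 89]
At position 7, page 16 is evicted.

16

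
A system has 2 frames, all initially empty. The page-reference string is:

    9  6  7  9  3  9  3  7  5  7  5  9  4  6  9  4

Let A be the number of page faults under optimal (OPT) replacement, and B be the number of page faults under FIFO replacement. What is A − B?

Under OPT: F F F . F . . F F . . F F F . F → 10 faults.
Under FIFO: F F F F F . . F F . . F F F F F → 12 faults.
A − B = 10 − 12 = -2.

-2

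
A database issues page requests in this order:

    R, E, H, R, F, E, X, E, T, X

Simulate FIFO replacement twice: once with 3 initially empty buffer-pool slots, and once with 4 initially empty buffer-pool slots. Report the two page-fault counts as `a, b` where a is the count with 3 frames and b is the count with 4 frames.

3 frames: F F F . F . F F F . → 7 faults.
4 frames: F F F . F . F . F . → 6 faults.
6 < 7: adding a frame reduced faults, as is typical.

7, 6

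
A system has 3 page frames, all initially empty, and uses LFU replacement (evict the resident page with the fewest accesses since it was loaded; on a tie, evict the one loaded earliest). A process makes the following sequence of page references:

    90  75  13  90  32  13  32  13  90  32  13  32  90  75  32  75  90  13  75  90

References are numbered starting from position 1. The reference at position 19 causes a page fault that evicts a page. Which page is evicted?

pos 1: 90 -> miss, frames {90}
pos 2: 75 -> miss, frames {90,75}
pos 3: 13 -> miss, frames {90,75,13}
pos 4: 90 -> hit
pos 5: 32 -> miss, evict 75, frames {90,13,32}
pos 6: 13 -> hit
pos 7: 32 -> hit
pos 8: 13 -> hit
pos 9: 90 -> hit
pos 10: 32 -> hit
pos 11: 13 -> hit
pos 12: 32 -> hit
pos 13: 90 -> hit
pos 14: 75 -> miss, evict 90, frames {13,32,75}
pos 15: 32 -> hit
pos 16: 75 -> hit
pos 17: 90 -> miss, evict 75, frames {13,32,90}
pos 18: 13 -> hit
pos 19: 75 -> miss, evict 90, frames {13,32,75}
At position 19, page 90 is evicted.

90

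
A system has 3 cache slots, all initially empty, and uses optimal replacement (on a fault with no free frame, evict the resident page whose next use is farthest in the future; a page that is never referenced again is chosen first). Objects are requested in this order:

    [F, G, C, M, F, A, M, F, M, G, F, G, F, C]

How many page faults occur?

7

F: miss, frames {F}
G: miss, frames {F,G}
C: miss, frames {F,G,C}
M: miss, evict C, frames {F,G,M}
F: hit
A: miss, evict G, frames {F,M,A}
M: hit
F: hit
M: hit
G: miss, evict A, frames {F,M,G}
F: hit
G: hit
F: hit
C: miss, evict G, frames {F,M,C}
Page faults: 7.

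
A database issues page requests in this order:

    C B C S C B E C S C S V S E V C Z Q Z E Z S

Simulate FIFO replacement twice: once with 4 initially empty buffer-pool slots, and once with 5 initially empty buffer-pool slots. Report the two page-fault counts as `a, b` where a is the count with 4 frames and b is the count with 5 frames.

10, 7

4 frames: F F . F . . F . . . . F . . . F F F . F . F → 10 faults.
5 frames: F F . F . . F . . . . F . . . . F F . . . . → 7 faults.
7 < 10: adding a frame reduced faults, as is typical.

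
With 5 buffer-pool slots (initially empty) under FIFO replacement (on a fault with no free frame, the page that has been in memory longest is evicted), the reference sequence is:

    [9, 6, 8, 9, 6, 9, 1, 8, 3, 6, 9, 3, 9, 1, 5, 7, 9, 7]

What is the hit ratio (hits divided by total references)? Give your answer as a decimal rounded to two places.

0.56

9: fault, frames (9)
6: fault, frames (9 6)
8: fault, frames (9 6 8)
9: hit
6: hit
9: hit
1: fault, frames (9 6 8 1)
8: hit
3: fault, frames (9 6 8 1 3)
6: hit
9: hit
3: hit
9: hit
1: hit
5: fault, evict 9, frames (6 8 1 3 5)
7: fault, evict 6, frames (8 1 3 5 7)
9: fault, evict 8, frames (1 3 5 7 9)
7: hit
Hits: 10 of 18 references → 10/18 = 0.5556.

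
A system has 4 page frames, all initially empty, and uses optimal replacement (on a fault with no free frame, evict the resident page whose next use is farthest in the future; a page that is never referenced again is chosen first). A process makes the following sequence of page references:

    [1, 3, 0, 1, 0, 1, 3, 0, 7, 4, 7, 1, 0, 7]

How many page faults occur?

5

1: miss, frames [1]
3: miss, frames [1, 3]
0: miss, frames [1, 3, 0]
1: hit
0: hit
1: hit
3: hit
0: hit
7: miss, frames [1, 3, 0, 7]
4: miss, evict 3, frames [1, 0, 7, 4]
7: hit
1: hit
0: hit
7: hit
Page faults: 5.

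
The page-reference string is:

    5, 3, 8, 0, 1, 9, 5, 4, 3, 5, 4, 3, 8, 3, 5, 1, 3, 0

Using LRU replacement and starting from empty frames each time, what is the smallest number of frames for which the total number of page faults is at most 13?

f=1: 18 faults
f=2: 17 faults
f=3: 13 faults
f=4: 12 faults
f=5: 12 faults
f=6: 10 faults
f=7: 7 faults
Smallest f with faults ≤ 13 is 3.

3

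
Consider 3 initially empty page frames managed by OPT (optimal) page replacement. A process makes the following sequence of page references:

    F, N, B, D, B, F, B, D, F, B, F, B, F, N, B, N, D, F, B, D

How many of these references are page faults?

F -> miss, frames (F)
N -> miss, frames (F N)
B -> miss, frames (F N B)
D -> miss, evict N, frames (F B D)
B -> hit
F -> hit
B -> hit
D -> hit
F -> hit
B -> hit
F -> hit
B -> hit
F -> hit
N -> miss, evict F, frames (B D N)
B -> hit
N -> hit
D -> hit
F -> miss, evict N, frames (B D F)
B -> hit
D -> hit
Page faults: 6.

6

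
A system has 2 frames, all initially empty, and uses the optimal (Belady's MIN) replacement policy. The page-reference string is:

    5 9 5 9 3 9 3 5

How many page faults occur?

5 → miss, frames {5}
9 → miss, frames {5,9}
5 → hit
9 → hit
3 → miss, evict 5, frames {9,3}
9 → hit
3 → hit
5 → miss, evict 3, frames {9,5}
Page faults: 4.

4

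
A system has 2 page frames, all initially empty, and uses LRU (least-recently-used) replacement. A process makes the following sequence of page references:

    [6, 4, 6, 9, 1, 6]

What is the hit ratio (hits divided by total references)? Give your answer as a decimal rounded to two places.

0.17

6 → miss, frames {6}
4 → miss, frames {6,4}
6 → hit
9 → miss, evict 4, frames {6,9}
1 → miss, evict 6, frames {9,1}
6 → miss, evict 9, frames {1,6}
Hits: 1 of 6 references → 1/6 = 0.1667.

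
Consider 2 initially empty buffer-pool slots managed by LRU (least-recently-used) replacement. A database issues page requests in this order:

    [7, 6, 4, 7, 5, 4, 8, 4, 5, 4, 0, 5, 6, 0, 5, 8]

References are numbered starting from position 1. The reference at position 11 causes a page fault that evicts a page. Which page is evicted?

pos 1: 7: miss, frames {7}
pos 2: 6: miss, frames {7,6}
pos 3: 4: miss, evict 7, frames {6,4}
pos 4: 7: miss, evict 6, frames {4,7}
pos 5: 5: miss, evict 4, frames {7,5}
pos 6: 4: miss, evict 7, frames {5,4}
pos 7: 8: miss, evict 5, frames {4,8}
pos 8: 4: hit
pos 9: 5: miss, evict 8, frames {4,5}
pos 10: 4: hit
pos 11: 0: miss, evict 5, frames {4,0}
At position 11, page 5 is evicted.

5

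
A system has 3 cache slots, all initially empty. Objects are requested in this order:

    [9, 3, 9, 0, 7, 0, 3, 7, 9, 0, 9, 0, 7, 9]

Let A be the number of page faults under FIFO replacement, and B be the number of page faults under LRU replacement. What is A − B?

-2

Under FIFO: F F . F F . . . F . . . . . → 5 faults.
Under LRU: F F . F F . F . F F . . . . → 7 faults.
A − B = 5 − 7 = -2.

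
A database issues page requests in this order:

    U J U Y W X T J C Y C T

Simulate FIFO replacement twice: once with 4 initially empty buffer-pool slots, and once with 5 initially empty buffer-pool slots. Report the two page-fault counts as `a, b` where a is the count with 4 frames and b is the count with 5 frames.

4 frames: F F . F F F F F F F . . → 9 faults.
5 frames: F F . F F F F . F . . . → 7 faults.
7 < 9: adding a frame reduced faults, as is typical.

9, 7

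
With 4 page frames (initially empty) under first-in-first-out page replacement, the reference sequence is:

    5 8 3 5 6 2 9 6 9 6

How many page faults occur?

5 → miss, frames [5]
8 → miss, frames [5, 8]
3 → miss, frames [5, 8, 3]
5 → hit
6 → miss, frames [5, 8, 3, 6]
2 → miss, evict 5, frames [8, 3, 6, 2]
9 → miss, evict 8, frames [3, 6, 2, 9]
6 → hit
9 → hit
6 → hit
Page faults: 6.

6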